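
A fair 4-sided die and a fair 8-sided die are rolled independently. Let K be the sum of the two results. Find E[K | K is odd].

7

P(K is odd) = 1/2.
Σ over the event: 3·1/16 + 5·1/8 + 7·1/8 + 9·1/8 + 11·1/16 = 7/2.
E[K | K is odd] = (7/2) / (1/2) = 7.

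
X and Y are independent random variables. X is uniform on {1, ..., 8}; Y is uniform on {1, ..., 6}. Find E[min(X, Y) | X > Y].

77/27

P(X > Y) = 9/16.
Summing min(X,Y)·P(x,y) over outcomes with X > Y gives 77/48.
E[min(X, Y) | X > Y] = (77/48) / (9/16) = 77/27.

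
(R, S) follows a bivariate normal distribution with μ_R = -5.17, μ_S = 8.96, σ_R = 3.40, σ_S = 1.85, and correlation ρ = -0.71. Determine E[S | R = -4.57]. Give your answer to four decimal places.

The regression of S on R has slope ρ·σ_S/σ_R and passes through (μ_R, μ_S).
E[S | R=-4.57] = 8.96 + (-0.71)·(1.85/3.40)·(-4.57 − (-5.17)) = 8.96 + (-0.38632)·(0.6) = 8.7282.

8.7282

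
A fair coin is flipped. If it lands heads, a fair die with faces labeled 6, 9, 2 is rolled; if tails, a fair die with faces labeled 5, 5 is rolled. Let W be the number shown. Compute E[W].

16/3

E[W | heads] = (6+9+2)/3 = 17/3.
E[W | tails] = (5+5)/2 = 5.
E[W] = (1/2)·(17/3) + (1/2)·(5) = 16/3.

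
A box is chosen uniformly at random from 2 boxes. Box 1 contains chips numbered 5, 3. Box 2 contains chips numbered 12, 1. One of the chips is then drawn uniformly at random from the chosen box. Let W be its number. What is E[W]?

E[W | box 1] = (5+3)/2 = 4.
E[W | box 2] = (12+1)/2 = 13/2.
By the law of total expectation,
E[W] = (1/2)·(4) + (1/2)·(13/2) = 21/4.

21/4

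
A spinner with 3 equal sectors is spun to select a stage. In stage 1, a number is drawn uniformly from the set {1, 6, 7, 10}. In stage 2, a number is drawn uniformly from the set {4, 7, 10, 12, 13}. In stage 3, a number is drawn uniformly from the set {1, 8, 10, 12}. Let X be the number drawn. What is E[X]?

E[X | stage 1] = (1+6+7+10)/4 = 6.
E[X | stage 2] = (4+7+10+12+13)/5 = 46/5.
E[X | stage 3] = (1+8+10+12)/4 = 31/4.
E[X] = (1/3)·(6) + (1/3)·(46/5) + (1/3)·(31/4) = 153/20.

153/20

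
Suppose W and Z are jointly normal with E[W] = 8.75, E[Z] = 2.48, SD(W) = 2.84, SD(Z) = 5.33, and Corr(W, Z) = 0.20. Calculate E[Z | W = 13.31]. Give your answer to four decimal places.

E[Z | W=x] = μ_Z + ρ(σ_Z/σ_W)(x − μ_W) for jointly normal variables.
E[Z | W=13.31] = 2.48 + (0.20)·(5.33/2.84)·(13.31 − (8.75)) = 2.48 + (0.37535)·(4.56) = 4.1916.

4.1916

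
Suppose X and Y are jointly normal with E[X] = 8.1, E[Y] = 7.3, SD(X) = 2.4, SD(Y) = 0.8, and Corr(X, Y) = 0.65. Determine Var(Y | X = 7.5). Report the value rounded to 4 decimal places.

For a bivariate normal, Var(Y | X=x) = σ_Y²(1 − ρ²).
Var(Y | X=7.5) = (0.8)²·(1 − (0.65)²) = 0.64·0.5775 = 0.3696.

0.3696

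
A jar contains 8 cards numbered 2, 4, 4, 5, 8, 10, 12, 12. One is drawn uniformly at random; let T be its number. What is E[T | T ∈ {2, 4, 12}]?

P(T ∈ {2, 4, 12}) = 5/8.
Σ over the event: 2·1/8 + 4·1/4 + 12·1/4 = 17/4.
E[T | T ∈ {2, 4, 12}] = (17/4) / (5/8) = 34/5.

34/5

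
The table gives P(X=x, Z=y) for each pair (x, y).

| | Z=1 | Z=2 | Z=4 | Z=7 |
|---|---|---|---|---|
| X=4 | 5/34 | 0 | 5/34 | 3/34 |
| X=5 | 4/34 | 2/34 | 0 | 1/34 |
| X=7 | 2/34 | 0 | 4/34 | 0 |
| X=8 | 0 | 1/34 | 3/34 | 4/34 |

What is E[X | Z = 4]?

6

P(Z = 4) = 6/17.
Σ X·P over the event = 4·(5/34) + 7·(4/34) + 8·(3/34) = 36/17.
E[X | Z = 4] = (36/17) / (6/17) = 6.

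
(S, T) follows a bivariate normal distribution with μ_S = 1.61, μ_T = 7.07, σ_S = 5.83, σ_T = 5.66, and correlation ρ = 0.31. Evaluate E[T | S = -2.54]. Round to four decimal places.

5.8210

E[T | S=x] = μ_T + ρ(σ_T/σ_S)(x − μ_S) for jointly normal variables.
E[T | S=-2.54] = 7.07 + (0.31)·(5.66/5.83)·(-2.54 − (1.61)) = 7.07 + (0.30096)·(-4.15) = 5.8210.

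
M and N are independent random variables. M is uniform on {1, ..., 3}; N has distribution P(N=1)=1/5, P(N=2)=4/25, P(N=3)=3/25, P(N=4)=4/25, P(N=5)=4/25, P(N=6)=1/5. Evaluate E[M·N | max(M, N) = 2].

34/13

P(max(M, N) = 2) = 13/75.
Summing MN·P(x,y) over outcomes with max(M, N) = 2 gives 34/75.
E[M·N | max(M, N) = 2] = (34/75) / (13/75) = 34/13.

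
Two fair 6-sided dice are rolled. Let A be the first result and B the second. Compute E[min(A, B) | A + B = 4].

4/3

Outcomes with A + B = 4: (1,3), (2,2), (3,1), each with probability 1/36.
E[min(A, B) | A + B = 4] = (1 + 2 + 1) / 3 = 4/3.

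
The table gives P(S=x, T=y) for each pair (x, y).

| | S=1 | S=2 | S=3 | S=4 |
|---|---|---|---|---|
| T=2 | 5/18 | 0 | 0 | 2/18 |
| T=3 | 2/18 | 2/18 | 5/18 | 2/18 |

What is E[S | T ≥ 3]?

29/11

P(T ≥ 3) = 11/18.
Σ S·P over the event = 1·(2/18) + 2·(2/18) + 3·(5/18) + 4·(2/18) = 29/18.
E[S | T ≥ 3] = (29/18) / (11/18) = 29/11.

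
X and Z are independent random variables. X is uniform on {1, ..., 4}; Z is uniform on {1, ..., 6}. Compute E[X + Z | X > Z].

Outcomes with X > Z: (2,1), (3,1), (3,2), (4,1), (4,2), (4,3), each with probability 1/24.
E[X + Z | X > Z] = (3 + 4 + 5 + 5 + 6 + 7) / 6 = 5.

5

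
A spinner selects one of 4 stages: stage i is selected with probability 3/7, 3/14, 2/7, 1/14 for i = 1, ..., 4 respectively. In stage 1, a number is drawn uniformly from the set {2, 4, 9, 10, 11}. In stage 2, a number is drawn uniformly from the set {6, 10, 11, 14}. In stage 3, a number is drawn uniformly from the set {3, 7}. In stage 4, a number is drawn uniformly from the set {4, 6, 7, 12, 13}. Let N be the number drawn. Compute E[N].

2047/280

E[N | stage 1] = (2+4+9+10+11)/5 = 36/5.
E[N | stage 2] = (6+10+11+14)/4 = 41/4.
E[N | stage 3] = (3+7)/2 = 5.
E[N | stage 4] = (4+6+7+12+13)/5 = 42/5.
E[N] = (3/7)·(36/5) + (3/14)·(41/4) + (2/7)·(5) + (1/14)·(42/5) = 2047/280.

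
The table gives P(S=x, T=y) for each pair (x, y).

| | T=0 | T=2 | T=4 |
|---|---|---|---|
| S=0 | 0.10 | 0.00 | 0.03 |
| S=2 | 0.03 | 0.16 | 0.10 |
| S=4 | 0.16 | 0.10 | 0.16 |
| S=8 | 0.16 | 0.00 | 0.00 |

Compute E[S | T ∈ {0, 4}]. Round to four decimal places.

3.8108

P(T ∈ {0, 4}) = 0.74.
Summing S·P(S=x,T=y) over the conditioning event gives 2.82.
E[S | T ∈ {0, 4}] = (2.82) / (0.74) = 3.8108.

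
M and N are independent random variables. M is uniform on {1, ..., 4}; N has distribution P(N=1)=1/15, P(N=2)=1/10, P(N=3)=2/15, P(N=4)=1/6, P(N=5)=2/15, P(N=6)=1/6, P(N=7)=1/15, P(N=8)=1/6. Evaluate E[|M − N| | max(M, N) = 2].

5/8

P(max(M, N) = 2) = 1/15.
Summing |M−N|·P(x,y) over outcomes with max(M, N) = 2 gives 1/24.
E[|M − N| | max(M, N) = 2] = (1/24) / (1/15) = 5/8.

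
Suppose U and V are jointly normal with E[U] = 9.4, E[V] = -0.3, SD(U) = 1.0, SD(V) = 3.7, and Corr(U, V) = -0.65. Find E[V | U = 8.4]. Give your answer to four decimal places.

The regression of V on U has slope ρ·σ_V/σ_U and passes through (μ_U, μ_V).
E[V | U=8.4] = -0.3 + (-0.65)·(3.7/1.0)·(8.4 − (9.4)) = -0.3 + (-2.405)·(-1) = 2.1050.

2.1050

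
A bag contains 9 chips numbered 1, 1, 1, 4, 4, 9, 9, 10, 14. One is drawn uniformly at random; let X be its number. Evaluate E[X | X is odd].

21/5

P(X is odd) = 5/9.
Σ over the event: 1·1/3 + 9·2/9 = 7/3.
E[X | X is odd] = (7/3) / (5/9) = 21/5.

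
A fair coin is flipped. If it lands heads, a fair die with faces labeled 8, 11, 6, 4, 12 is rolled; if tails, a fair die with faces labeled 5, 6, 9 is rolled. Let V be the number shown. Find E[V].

E[V | heads] = (8+11+6+4+12)/5 = 41/5.
E[V | tails] = (5+6+9)/3 = 20/3.
E[V] = (1/2)·(41/5) + (1/2)·(20/3) = 223/30.

223/30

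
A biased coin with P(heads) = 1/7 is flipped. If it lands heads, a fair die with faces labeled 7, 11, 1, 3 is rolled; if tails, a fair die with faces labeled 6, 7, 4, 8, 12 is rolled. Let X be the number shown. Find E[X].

E[X | heads] = (7+11+1+3)/4 = 11/2.
E[X | tails] = (6+7+4+8+12)/5 = 37/5.
By the law of total expectation,
E[X] = (1/7)·(11/2) + (6/7)·(37/5) = 499/70.

499/70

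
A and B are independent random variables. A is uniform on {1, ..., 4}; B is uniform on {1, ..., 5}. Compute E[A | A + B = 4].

Outcomes with A + B = 4: (1,3), (2,2), (3,1), each with probability 1/20.
E[A | A + B = 4] = (1 + 2 + 3) / 3 = 2.

2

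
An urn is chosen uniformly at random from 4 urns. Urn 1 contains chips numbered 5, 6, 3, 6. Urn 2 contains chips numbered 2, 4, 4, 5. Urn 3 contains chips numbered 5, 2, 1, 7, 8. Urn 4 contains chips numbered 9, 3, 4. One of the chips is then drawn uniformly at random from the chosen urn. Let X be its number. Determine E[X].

E[X | urn 1] = (5+6+3+6)/4 = 5.
E[X | urn 2] = (2+4+4+5)/4 = 15/4.
E[X | urn 3] = (5+2+1+7+8)/5 = 23/5.
E[X | urn 4] = (9+3+4)/3 = 16/3.
E[X] = (1/4)·(5) + (1/4)·(15/4) + (1/4)·(23/5) + (1/4)·(16/3) = 1121/240.

1121/240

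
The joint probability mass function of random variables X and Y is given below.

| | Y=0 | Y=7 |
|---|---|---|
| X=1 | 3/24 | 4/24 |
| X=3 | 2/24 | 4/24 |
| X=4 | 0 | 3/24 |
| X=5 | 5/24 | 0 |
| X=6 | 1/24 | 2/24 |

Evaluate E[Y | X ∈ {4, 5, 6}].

35/11

P(X ∈ {4, 5, 6}) = 11/24.
Σ Y·P over the event = 7·(3/24) + 0·(5/24) + 0·(1/24) + 7·(2/24) = 35/24.
E[Y | X ∈ {4, 5, 6}] = (35/24) / (11/24) = 35/11.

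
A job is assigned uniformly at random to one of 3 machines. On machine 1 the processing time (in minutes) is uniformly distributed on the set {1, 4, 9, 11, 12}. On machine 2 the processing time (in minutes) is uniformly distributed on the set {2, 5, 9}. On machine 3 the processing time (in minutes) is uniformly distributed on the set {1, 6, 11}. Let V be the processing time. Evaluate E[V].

281/45

E[V | machine 1] = (1+4+9+11+12)/5 = 37/5.
E[V | machine 2] = (2+5+9)/3 = 16/3.
E[V | machine 3] = (1+6+11)/3 = 6.
By the law of total expectation,
E[V] = (1/3)·(37/5) + (1/3)·(16/3) + (1/3)·(6) = 281/45.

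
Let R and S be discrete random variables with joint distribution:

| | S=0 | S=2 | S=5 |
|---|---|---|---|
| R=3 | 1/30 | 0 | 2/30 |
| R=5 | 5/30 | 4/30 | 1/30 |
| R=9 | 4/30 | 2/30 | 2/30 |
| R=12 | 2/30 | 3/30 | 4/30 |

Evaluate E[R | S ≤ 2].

P(S ≤ 2) = 7/10.
Σ R·P over the event = 3·(1/30) + 5·(5/30) + 5·(4/30) + 9·(4/30) + 9·(2/30) + 12·(2/30) + 12·(3/30) = 27/5.
E[R | S ≤ 2] = (27/5) / (7/10) = 54/7.

54/7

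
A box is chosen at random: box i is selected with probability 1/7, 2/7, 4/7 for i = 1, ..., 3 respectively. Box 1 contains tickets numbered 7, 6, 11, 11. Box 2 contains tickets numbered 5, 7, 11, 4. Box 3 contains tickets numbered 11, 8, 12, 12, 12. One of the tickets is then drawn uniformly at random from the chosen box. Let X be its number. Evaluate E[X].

265/28

E[X | box 1] = (7+6+11+11)/4 = 35/4.
E[X | box 2] = (5+7+11+4)/4 = 27/4.
E[X | box 3] = (11+8+12+12+12)/5 = 11.
E[X] = (1/7)·(35/4) + (2/7)·(27/4) + (4/7)·(11) = 265/28.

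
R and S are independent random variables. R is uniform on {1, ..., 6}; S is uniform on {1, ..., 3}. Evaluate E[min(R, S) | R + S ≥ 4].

29/15

P(R + S ≥ 4) = 5/6.
Summing min(R,S)·P(x,y) over outcomes with R + S ≥ 4 gives 29/18.
E[min(R, S) | R + S ≥ 4] = (29/18) / (5/6) = 29/15.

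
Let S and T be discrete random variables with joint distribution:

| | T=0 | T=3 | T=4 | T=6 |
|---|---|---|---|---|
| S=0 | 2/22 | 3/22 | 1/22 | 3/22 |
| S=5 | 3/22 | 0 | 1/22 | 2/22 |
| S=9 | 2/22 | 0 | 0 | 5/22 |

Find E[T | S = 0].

P(S = 0) = 9/22.
Σ T·P over the event = 0·(2/22) + 3·(3/22) + 4·(1/22) + 6·(3/22) = 31/22.
E[T | S = 0] = (31/22) / (9/22) = 31/9.

31/9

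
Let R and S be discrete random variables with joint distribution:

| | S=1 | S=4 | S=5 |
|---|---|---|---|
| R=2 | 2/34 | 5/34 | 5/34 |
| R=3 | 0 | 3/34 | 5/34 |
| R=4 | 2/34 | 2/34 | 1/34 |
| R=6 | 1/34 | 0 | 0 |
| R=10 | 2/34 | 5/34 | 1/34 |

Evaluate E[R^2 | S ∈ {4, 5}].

P(S ∈ {4, 5}) = 27/34.
Summing R^2·P(R=x,S=y) over the conditioning event gives 380/17.
E[R^2 | S ∈ {4, 5}] = (380/17) / (27/34) = 760/27.

760/27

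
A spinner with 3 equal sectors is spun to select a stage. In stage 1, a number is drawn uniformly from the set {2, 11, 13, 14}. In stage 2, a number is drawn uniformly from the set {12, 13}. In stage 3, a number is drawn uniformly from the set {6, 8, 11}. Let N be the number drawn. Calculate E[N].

185/18

E[N | stage 1] = (2+11+13+14)/4 = 10.
E[N | stage 2] = (12+13)/2 = 25/2.
E[N | stage 3] = (6+8+11)/3 = 25/3.
By the law of total expectation,
E[N] = (1/3)·(10) + (1/3)·(25/2) + (1/3)·(25/3) = 185/18.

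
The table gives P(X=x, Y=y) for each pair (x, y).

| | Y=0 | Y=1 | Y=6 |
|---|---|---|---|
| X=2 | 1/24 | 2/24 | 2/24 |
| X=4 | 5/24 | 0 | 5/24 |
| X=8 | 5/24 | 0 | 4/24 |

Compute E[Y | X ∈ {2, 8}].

19/7

P(X ∈ {2, 8}) = 7/12.
Σ Y·P over the event = 0·(1/24) + 1·(2/24) + 6·(2/24) + 0·(5/24) + 6·(4/24) = 19/12.
E[Y | X ∈ {2, 8}] = (19/12) / (7/12) = 19/7.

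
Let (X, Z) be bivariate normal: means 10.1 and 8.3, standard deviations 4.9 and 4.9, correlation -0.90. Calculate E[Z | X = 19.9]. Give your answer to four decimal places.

The regression of Z on X has slope ρ·σ_Z/σ_X and passes through (μ_X, μ_Z).
E[Z | X=19.9] = 8.3 + (-0.90)·(4.9/4.9)·(19.9 − (10.1)) = 8.3 + (-0.9)·(9.8) = -0.5200.

-0.5200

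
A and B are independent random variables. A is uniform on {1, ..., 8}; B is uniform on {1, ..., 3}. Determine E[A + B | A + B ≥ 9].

P(A + B ≥ 9) = 1/4.
Summing (A+B)·P(x,y) over outcomes with A + B ≥ 9 gives 29/12.
E[A + B | A + B ≥ 9] = (29/12) / (1/4) = 29/3.

29/3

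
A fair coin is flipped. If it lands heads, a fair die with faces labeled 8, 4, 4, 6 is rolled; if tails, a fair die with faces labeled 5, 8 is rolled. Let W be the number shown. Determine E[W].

E[W | heads] = (8+4+4+6)/4 = 11/2.
E[W | tails] = (5+8)/2 = 13/2.
E[W] = (1/2)·(11/2) + (1/2)·(13/2) = 6.

6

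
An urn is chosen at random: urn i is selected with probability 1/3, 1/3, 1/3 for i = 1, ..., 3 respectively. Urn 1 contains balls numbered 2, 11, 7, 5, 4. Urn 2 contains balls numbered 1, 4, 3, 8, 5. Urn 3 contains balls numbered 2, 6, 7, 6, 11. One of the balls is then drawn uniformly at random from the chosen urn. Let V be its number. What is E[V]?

E[V | urn 1] = (2+11+7+5+4)/5 = 29/5.
E[V | urn 2] = (1+4+3+8+5)/5 = 21/5.
E[V | urn 3] = (2+6+7+6+11)/5 = 32/5.
By the law of total expectation,
E[V] = (1/3)·(29/5) + (1/3)·(21/5) + (1/3)·(32/5) = 82/15.

82/15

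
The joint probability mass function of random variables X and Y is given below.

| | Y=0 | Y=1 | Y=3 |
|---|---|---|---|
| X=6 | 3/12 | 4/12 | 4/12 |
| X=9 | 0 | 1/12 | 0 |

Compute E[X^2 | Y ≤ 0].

36

P(Y ≤ 0) = 1/4.
Σ X^2·P over the event = 36·(3/12) = 9.
E[X^2 | Y ≤ 0] = (9) / (1/4) = 36.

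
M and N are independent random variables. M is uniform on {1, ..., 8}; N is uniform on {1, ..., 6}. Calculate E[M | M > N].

P(M > N) = 9/16.
Summing M·P(x,y) over outcomes with M > N gives 10/3.
E[M | M > N] = (10/3) / (9/16) = 160/27.

160/27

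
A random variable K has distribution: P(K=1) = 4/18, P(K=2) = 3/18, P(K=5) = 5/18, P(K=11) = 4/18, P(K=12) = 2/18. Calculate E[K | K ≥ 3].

P(K ≥ 3) = 11/18.
Σ over the event: 5·5/18 + 11·2/9 + 12·1/9 = 31/6.
E[K | K ≥ 3] = (31/6) / (11/18) = 93/11.

93/11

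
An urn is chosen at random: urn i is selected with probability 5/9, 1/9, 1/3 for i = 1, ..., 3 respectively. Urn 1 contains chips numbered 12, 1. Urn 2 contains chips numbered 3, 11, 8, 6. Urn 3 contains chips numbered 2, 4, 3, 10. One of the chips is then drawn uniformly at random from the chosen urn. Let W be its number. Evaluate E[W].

E[W | urn 1] = (12+1)/2 = 13/2.
E[W | urn 2] = (3+11+8+6)/4 = 7.
E[W | urn 3] = (2+4+3+10)/4 = 19/4.
E[W] = (5/9)·(13/2) + (1/9)·(7) + (1/3)·(19/4) = 215/36.

215/36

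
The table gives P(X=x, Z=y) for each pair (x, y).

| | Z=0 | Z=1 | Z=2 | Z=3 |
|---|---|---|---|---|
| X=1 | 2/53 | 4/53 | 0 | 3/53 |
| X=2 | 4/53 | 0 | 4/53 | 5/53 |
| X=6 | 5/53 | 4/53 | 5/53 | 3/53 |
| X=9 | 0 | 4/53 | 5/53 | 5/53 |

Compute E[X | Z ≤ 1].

P(Z ≤ 1) = 23/53.
Σ X·P over the event = 1·(2/53) + 1·(4/53) + 2·(4/53) + 6·(5/53) + 6·(4/53) + 9·(4/53) = 104/53.
E[X | Z ≤ 1] = (104/53) / (23/53) = 104/23.

104/23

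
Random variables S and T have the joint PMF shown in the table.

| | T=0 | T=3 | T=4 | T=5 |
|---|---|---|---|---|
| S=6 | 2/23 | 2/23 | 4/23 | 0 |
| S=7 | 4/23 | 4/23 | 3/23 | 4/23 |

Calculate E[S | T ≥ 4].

P(T ≥ 4) = 11/23.
Σ S·P over the event = 6·(4/23) + 7·(3/23) + 7·(4/23) = 73/23.
E[S | T ≥ 4] = (73/23) / (11/23) = 73/11.

73/11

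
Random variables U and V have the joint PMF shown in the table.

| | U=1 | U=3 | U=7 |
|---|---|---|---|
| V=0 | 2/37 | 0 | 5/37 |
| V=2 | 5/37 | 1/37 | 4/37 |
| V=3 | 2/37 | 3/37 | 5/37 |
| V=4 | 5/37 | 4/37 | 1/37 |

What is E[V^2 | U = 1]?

59/7

P(U = 1) = 14/37.
Summing V^2·P(U=x,V=y) over the conditioning event gives 118/37.
E[V^2 | U = 1] = (118/37) / (14/37) = 59/7.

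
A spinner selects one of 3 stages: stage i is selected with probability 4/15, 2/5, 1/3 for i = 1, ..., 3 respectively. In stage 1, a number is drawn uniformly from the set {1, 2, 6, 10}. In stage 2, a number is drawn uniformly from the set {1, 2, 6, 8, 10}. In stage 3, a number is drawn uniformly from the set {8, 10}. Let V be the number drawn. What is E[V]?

E[V | stage 1] = (1+2+6+10)/4 = 19/4.
E[V | stage 2] = (1+2+6+8+10)/5 = 27/5.
E[V | stage 3] = (8+10)/2 = 9.
E[V] = (4/15)·(19/4) + (2/5)·(27/5) + (1/3)·(9) = 482/75.

482/75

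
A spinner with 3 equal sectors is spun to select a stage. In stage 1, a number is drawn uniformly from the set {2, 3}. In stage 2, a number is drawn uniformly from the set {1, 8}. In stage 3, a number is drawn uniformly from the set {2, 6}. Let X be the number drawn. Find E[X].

E[X | stage 1] = (2+3)/2 = 5/2.
E[X | stage 2] = (1+8)/2 = 9/2.
E[X | stage 3] = (2+6)/2 = 4.
By the law of total expectation,
E[X] = (1/3)·(5/2) + (1/3)·(9/2) + (1/3)·(4) = 11/3.

11/3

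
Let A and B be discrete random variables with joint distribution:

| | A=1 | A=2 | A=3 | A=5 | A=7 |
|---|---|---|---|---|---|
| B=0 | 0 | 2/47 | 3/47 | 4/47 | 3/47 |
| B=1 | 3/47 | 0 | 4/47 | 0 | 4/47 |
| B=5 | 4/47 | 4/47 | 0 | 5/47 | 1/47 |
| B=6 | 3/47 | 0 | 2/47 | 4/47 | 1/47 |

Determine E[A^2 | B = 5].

97/7

P(B = 5) = 14/47.
Σ A^2·P over the event = 1·(4/47) + 4·(4/47) + 25·(5/47) + 49·(1/47) = 194/47.
E[A^2 | B = 5] = (194/47) / (14/47) = 97/7.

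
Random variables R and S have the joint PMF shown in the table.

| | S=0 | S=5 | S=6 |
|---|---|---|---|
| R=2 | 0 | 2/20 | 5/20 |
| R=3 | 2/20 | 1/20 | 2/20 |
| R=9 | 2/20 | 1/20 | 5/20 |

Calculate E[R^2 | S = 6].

P(S = 6) = 3/5.
Σ R^2·P over the event = 4·(5/20) + 9·(2/20) + 81·(5/20) = 443/20.
E[R^2 | S = 6] = (443/20) / (3/5) = 443/12.

443/12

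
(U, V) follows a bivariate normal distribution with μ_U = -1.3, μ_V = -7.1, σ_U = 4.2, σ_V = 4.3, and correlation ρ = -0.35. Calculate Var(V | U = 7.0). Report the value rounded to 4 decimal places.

The conditional variance in a bivariate normal is σ_V²(1 − ρ²), independent of x.
Var(V | U=7.0) = (4.3)²·(1 − (-0.35)²) = 18.49·0.8775 = 16.2250.

16.2250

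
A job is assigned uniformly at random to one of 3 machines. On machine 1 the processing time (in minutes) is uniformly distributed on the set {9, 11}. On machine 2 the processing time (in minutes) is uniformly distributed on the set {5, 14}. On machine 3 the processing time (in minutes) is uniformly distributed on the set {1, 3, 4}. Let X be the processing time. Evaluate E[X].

E[X | machine 1] = (9+11)/2 = 10.
E[X | machine 2] = (5+14)/2 = 19/2.
E[X | machine 3] = (1+3+4)/3 = 8/3.
By the law of total expectation,
E[X] = (1/3)·(10) + (1/3)·(19/2) + (1/3)·(8/3) = 133/18.

133/18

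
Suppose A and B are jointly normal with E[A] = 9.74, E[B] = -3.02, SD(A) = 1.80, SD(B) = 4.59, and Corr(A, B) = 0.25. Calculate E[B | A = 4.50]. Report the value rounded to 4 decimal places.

The regression of B on A has slope ρ·σ_B/σ_A and passes through (μ_A, μ_B).
E[B | A=4.50] = -3.02 + (0.25)·(4.59/1.80)·(4.50 − (9.74)) = -3.02 + (0.6375)·(-5.24) = -6.3605.

-6.3605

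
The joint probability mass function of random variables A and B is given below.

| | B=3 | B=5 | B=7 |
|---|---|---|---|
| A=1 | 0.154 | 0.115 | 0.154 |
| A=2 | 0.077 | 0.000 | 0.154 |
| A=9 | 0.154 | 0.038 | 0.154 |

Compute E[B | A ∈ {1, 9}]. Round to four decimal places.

5.0000

P(A ∈ {1, 9}) = 0.769.
Summing B·P(A=x,B=y) over the conditioning event gives 3.845.
E[B | A ∈ {1, 9}] = (3.845) / (0.769) = 5.0000.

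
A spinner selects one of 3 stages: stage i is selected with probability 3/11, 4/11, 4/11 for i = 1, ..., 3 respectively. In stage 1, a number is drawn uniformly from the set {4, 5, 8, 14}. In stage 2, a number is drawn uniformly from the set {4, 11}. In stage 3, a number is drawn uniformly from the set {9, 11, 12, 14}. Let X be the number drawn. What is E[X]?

397/44

E[X | stage 1] = (4+5+8+14)/4 = 31/4.
E[X | stage 2] = (4+11)/2 = 15/2.
E[X | stage 3] = (9+11+12+14)/4 = 23/2.
By the law of total expectation,
E[X] = (3/11)·(31/4) + (4/11)·(15/2) + (4/11)·(23/2) = 397/44.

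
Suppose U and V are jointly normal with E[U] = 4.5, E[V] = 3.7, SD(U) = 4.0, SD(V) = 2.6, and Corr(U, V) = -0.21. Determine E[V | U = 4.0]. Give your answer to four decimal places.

The regression of V on U has slope ρ·σ_V/σ_U and passes through (μ_U, μ_V).
E[V | U=4.0] = 3.7 + (-0.21)·(2.6/4.0)·(4.0 − (4.5)) = 3.7 + (-0.1365)·(-0.5) = 3.7683.

3.7683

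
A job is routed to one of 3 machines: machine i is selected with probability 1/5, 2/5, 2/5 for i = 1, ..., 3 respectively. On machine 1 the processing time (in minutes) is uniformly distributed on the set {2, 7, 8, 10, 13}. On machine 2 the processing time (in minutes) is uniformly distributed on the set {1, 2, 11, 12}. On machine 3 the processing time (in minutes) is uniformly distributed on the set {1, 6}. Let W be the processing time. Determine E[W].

28/5

E[W | machine 1] = (2+7+8+10+13)/5 = 8.
E[W | machine 2] = (1+2+11+12)/4 = 13/2.
E[W | machine 3] = (1+6)/2 = 7/2.
E[W] = (1/5)·(8) + (2/5)·(13/2) + (2/5)·(7/2) = 28/5.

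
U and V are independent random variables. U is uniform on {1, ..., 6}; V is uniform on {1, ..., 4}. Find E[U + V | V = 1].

P(V = 1) = 1/4.
Summing (U+V)·P(x,y) over outcomes with V = 1 gives 9/8.
E[U + V | V = 1] = (9/8) / (1/4) = 9/2.

9/2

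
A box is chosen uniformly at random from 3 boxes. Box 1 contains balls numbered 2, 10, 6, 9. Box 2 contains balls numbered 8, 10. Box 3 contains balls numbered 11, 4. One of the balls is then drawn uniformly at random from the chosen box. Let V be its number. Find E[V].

31/4

E[V | box 1] = (2+10+6+9)/4 = 27/4.
E[V | box 2] = (8+10)/2 = 9.
E[V | box 3] = (11+4)/2 = 15/2.
E[V] = (1/3)·(27/4) + (1/3)·(9) + (1/3)·(15/2) = 31/4.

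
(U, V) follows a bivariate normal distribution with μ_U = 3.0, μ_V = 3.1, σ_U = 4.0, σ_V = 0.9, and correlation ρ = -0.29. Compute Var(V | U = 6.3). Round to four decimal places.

0.7419

For a bivariate normal, Var(V | U=x) = σ_V²(1 − ρ²).
Var(V | U=6.3) = (0.9)²·(1 − (-0.29)²) = 0.81·0.9159 = 0.7419.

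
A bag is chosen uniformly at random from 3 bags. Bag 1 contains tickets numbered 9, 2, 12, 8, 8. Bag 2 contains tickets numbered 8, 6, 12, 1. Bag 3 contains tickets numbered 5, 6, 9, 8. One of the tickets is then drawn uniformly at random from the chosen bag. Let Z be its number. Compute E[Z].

E[Z | bag 1] = (9+2+12+8+8)/5 = 39/5.
E[Z | bag 2] = (8+6+12+1)/4 = 27/4.
E[Z | bag 3] = (5+6+9+8)/4 = 7.
By the law of total expectation,
E[Z] = (1/3)·(39/5) + (1/3)·(27/4) + (1/3)·(7) = 431/60.

431/60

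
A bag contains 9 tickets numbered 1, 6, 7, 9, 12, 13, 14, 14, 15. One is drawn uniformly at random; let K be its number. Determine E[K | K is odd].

9

P(K is odd) = 5/9.
Σ over the event: 1·1/9 + 7·1/9 + 9·1/9 + 13·1/9 + 15·1/9 = 5.
E[K | K is odd] = (5) / (5/9) = 9.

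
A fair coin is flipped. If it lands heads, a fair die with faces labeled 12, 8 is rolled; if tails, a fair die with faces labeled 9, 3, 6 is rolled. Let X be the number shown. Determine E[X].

E[X | heads] = (12+8)/2 = 10.
E[X | tails] = (9+3+6)/3 = 6.
By the law of total expectation,
E[X] = (1/2)·(10) + (1/2)·(6) = 8.

8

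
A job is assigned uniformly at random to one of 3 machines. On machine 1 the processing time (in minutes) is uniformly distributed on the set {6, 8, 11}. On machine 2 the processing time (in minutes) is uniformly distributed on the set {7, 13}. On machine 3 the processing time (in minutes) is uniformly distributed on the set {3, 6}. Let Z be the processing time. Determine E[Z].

137/18

E[Z | machine 1] = (6+8+11)/3 = 25/3.
E[Z | machine 2] = (7+13)/2 = 10.
E[Z | machine 3] = (3+6)/2 = 9/2.
E[Z] = (1/3)·(25/3) + (1/3)·(10) + (1/3)·(9/2) = 137/18.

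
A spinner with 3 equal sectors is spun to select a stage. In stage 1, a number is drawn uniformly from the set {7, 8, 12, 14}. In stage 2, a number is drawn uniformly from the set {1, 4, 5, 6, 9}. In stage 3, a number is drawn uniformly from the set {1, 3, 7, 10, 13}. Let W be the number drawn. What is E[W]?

E[W | stage 1] = (7+8+12+14)/4 = 41/4.
E[W | stage 2] = (1+4+5+6+9)/5 = 5.
E[W | stage 3] = (1+3+7+10+13)/5 = 34/5.
E[W] = (1/3)·(41/4) + (1/3)·(5) + (1/3)·(34/5) = 147/20.

147/20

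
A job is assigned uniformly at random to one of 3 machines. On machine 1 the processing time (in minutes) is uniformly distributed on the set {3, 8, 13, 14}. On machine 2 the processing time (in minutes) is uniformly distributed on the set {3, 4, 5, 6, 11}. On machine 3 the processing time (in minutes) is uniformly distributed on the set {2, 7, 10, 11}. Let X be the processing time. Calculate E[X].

E[X | machine 1] = (3+8+13+14)/4 = 19/2.
E[X | machine 2] = (3+4+5+6+11)/5 = 29/5.
E[X | machine 3] = (2+7+10+11)/4 = 15/2.
By the law of total expectation,
E[X] = (1/3)·(19/2) + (1/3)·(29/5) + (1/3)·(15/2) = 38/5.

38/5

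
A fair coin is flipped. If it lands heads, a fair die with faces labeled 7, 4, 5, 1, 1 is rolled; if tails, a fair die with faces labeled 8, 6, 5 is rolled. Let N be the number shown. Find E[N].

E[N | heads] = (7+4+5+1+1)/5 = 18/5.
E[N | tails] = (8+6+5)/3 = 19/3.
E[N] = (1/2)·(18/5) + (1/2)·(19/3) = 149/30.

149/30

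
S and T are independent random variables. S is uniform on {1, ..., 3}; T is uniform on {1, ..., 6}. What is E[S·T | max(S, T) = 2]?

P(max(S, T) = 2) = 1/6.
Summing ST·P(x,y) over outcomes with max(S, T) = 2 gives 4/9.
E[S·T | max(S, T) = 2] = (4/9) / (1/6) = 8/3.

8/3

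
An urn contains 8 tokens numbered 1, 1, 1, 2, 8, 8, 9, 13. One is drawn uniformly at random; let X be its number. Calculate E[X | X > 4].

P(X > 4) = 1/2.
Σ over the event: 8·1/4 + 9·1/8 + 13·1/8 = 19/4.
E[X | X > 4] = (19/4) / (1/2) = 19/2.

19/2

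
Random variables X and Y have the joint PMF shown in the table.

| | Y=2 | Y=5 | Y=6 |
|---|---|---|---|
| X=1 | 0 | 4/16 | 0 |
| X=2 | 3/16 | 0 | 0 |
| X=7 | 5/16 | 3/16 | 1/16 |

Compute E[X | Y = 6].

P(Y = 6) = 1/16.
Σ X·P over the event = 7·(1/16) = 7/16.
E[X | Y = 6] = (7/16) / (1/16) = 7.

7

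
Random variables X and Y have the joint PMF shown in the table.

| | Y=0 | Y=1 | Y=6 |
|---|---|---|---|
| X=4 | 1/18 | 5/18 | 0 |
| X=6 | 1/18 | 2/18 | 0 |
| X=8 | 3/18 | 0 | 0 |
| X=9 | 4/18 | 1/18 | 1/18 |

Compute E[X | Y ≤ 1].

P(Y ≤ 1) = 17/18.
Σ X·P over the event = 4·(1/18) + 4·(5/18) + 6·(1/18) + 6·(2/18) + 8·(3/18) + 9·(4/18) + 9·(1/18) = 37/6.
E[X | Y ≤ 1] = (37/6) / (17/18) = 111/17.

111/17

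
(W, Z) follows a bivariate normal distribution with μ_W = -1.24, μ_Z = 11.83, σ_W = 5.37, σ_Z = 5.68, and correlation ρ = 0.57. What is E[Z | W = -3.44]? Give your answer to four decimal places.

10.5036

E[Z | W=x] = μ_Z + ρ(σ_Z/σ_W)(x − μ_W) for jointly normal variables.
E[Z | W=-3.44] = 11.83 + (0.57)·(5.68/5.37)·(-3.44 − (-1.24)) = 11.83 + (0.60291)·(-2.2) = 10.5036.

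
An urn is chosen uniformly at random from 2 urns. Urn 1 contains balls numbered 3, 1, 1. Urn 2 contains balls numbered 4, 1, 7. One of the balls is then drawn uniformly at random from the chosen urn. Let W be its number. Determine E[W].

17/6

E[W | urn 1] = (3+1+1)/3 = 5/3.
E[W | urn 2] = (4+1+7)/3 = 4.
E[W] = (1/2)·(5/3) + (1/2)·(4) = 17/6.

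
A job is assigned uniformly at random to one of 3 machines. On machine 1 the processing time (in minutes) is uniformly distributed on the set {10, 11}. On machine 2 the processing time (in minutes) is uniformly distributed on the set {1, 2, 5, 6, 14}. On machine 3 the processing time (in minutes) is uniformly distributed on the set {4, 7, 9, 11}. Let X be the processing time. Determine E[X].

159/20

E[X | machine 1] = (10+11)/2 = 21/2.
E[X | machine 2] = (1+2+5+6+14)/5 = 28/5.
E[X | machine 3] = (4+7+9+11)/4 = 31/4.
By the law of total expectation,
E[X] = (1/3)·(21/2) + (1/3)·(28/5) + (1/3)·(31/4) = 159/20.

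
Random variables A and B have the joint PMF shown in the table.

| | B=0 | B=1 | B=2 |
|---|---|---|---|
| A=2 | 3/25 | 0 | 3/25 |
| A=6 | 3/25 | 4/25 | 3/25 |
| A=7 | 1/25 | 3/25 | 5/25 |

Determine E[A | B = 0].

31/7

P(B = 0) = 7/25.
Σ A·P over the event = 2·(3/25) + 6·(3/25) + 7·(1/25) = 31/25.
E[A | B = 0] = (31/25) / (7/25) = 31/7.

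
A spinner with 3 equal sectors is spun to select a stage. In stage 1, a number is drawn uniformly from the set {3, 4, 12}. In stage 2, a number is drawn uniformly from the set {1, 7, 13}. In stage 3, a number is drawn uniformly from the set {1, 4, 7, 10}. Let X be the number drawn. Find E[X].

113/18

E[X | stage 1] = (3+4+12)/3 = 19/3.
E[X | stage 2] = (1+7+13)/3 = 7.
E[X | stage 3] = (1+4+7+10)/4 = 11/2.
E[X] = (1/3)·(19/3) + (1/3)·(7) + (1/3)·(11/2) = 113/18.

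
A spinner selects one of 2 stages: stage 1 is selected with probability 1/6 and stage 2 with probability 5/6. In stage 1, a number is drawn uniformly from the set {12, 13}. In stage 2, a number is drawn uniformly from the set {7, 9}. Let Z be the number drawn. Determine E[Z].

35/4

E[Z | stage 1] = (12+13)/2 = 25/2.
E[Z | stage 2] = (7+9)/2 = 8.
E[Z] = (1/6)·(25/2) + (5/6)·(8) = 35/4.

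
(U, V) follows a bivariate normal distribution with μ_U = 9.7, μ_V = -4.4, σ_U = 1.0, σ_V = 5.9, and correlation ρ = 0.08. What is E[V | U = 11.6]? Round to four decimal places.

The regression of V on U has slope ρ·σ_V/σ_U and passes through (μ_U, μ_V).
E[V | U=11.6] = -4.4 + (0.08)·(5.9/1.0)·(11.6 − (9.7)) = -4.4 + (0.472)·(1.9) = -3.5032.

-3.5032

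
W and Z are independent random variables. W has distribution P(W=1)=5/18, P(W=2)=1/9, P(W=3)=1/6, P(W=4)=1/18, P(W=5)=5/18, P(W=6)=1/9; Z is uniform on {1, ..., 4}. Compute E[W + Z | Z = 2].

95/18

P(Z = 2) = 1/4.
Summing (W+Z)·P(x,y) over outcomes with Z = 2 gives 95/72.
E[W + Z | Z = 2] = (95/72) / (1/4) = 95/18.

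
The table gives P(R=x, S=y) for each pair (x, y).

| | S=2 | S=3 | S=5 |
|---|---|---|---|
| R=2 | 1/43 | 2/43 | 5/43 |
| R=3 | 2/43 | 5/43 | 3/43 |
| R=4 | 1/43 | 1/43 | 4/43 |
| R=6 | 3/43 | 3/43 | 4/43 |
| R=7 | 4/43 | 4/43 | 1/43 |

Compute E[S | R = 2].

P(R = 2) = 8/43.
Σ S·P over the event = 2·(1/43) + 3·(2/43) + 5·(5/43) = 33/43.
E[S | R = 2] = (33/43) / (8/43) = 33/8.

33/8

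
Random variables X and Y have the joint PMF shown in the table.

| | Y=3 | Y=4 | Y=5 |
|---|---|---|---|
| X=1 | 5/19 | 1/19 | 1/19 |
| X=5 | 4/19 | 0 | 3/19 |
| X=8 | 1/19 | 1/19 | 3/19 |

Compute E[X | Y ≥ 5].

40/7

P(Y ≥ 5) = 7/19.
Σ X·P over the event = 1·(1/19) + 5·(3/19) + 8·(3/19) = 40/19.
E[X | Y ≥ 5] = (40/19) / (7/19) = 40/7.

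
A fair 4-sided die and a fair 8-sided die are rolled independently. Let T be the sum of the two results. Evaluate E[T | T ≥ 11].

34/3

P(T ≥ 11) = 3/32.
Σ over the event: 11·1/16 + 12·1/32 = 17/16.
E[T | T ≥ 11] = (17/16) / (3/32) = 34/3.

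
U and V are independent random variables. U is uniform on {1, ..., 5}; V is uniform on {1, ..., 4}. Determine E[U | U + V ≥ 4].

P(U + V ≥ 4) = 17/20.
Summing U·P(x,y) over outcomes with U + V ≥ 4 gives 14/5.
E[U | U + V ≥ 4] = (14/5) / (17/20) = 56/17.

56/17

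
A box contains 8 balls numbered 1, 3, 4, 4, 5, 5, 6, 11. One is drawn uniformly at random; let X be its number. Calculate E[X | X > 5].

17/2

P(X > 5) = 1/4.
Σ over the event: 6·1/8 + 11·1/8 = 17/8.
E[X | X > 5] = (17/8) / (1/4) = 17/2.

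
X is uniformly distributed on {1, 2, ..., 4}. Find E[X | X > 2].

7/2

Given X > 2, X is equally likely to be any of {3, 4}.
E[X | X > 2] = (3 + 4) / 2 = 7/2.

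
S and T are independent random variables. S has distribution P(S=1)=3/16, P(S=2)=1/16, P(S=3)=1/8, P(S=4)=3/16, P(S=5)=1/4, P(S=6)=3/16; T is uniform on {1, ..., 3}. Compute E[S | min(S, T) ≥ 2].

P(min(S, T) ≥ 2) = 13/24.
Summing S·P(x,y) over outcomes with min(S, T) ≥ 2 gives 29/12.
E[S | min(S, T) ≥ 2] = (29/12) / (13/24) = 58/13.

58/13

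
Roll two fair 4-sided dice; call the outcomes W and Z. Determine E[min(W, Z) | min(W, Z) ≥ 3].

P(min(W, Z) ≥ 3) = 1/4.
Summing min(W,Z)·P(x,y) over outcomes with min(W, Z) ≥ 3 gives 13/16.
E[min(W, Z) | min(W, Z) ≥ 3] = (13/16) / (1/4) = 13/4.

13/4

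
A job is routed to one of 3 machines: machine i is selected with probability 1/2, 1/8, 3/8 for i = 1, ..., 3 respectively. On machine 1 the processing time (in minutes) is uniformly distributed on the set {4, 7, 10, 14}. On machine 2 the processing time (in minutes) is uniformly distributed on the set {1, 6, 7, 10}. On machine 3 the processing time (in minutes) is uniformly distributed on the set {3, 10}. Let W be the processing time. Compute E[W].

E[W | machine 1] = (4+7+10+14)/4 = 35/4.
E[W | machine 2] = (1+6+7+10)/4 = 6.
E[W | machine 3] = (3+10)/2 = 13/2.
By the law of total expectation,
E[W] = (1/2)·(35/4) + (1/8)·(6) + (3/8)·(13/2) = 121/16.

121/16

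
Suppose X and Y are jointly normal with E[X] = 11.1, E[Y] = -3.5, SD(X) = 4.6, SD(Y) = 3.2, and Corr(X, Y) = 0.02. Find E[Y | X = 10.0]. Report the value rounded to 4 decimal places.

For a bivariate normal, E[Y | X=x] = μ_Y + ρ·(σ_Y/σ_X)·(x − μ_X).
E[Y | X=10.0] = -3.5 + (0.02)·(3.2/4.6)·(10.0 − (11.1)) = -3.5 + (0.013913)·(-1.1) = -3.5153.

-3.5153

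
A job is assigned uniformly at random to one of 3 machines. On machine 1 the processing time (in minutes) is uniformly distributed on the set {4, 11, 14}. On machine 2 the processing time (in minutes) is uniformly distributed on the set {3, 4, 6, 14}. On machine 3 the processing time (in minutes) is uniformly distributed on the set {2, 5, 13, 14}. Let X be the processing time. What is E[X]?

299/36

E[X | machine 1] = (4+11+14)/3 = 29/3.
E[X | machine 2] = (3+4+6+14)/4 = 27/4.
E[X | machine 3] = (2+5+13+14)/4 = 17/2.
By the law of total expectation,
E[X] = (1/3)·(29/3) + (1/3)·(27/4) + (1/3)·(17/2) = 299/36.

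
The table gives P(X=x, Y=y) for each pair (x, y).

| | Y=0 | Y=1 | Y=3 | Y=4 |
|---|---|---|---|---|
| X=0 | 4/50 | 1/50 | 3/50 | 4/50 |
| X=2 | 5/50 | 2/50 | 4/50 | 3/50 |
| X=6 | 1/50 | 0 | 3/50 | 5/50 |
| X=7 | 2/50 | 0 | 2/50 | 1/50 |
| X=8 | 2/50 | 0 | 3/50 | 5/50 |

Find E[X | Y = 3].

64/15

P(Y = 3) = 3/10.
Summing X·P(X=x,Y=y) over the conditioning event gives 32/25.
E[X | Y = 3] = (32/25) / (3/10) = 64/15.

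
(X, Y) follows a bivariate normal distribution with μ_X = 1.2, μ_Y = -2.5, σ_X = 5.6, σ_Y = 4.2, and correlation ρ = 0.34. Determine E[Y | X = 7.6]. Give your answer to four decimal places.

For a bivariate normal, E[Y | X=x] = μ_Y + ρ·(σ_Y/σ_X)·(x − μ_X).
E[Y | X=7.6] = -2.5 + (0.34)·(4.2/5.6)·(7.6 − (1.2)) = -2.5 + (0.255)·(6.4) = -0.8680.

-0.8680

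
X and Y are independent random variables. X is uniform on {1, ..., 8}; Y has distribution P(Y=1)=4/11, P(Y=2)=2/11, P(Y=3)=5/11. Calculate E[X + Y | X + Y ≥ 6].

P(X + Y ≥ 6) = 7/11.
Summing (X+Y)·P(x,y) over outcomes with X + Y ≥ 6 gives 455/88.
E[X + Y | X + Y ≥ 6] = (455/88) / (7/11) = 65/8.

65/8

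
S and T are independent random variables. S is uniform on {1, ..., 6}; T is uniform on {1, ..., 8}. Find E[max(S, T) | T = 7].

7

Outcomes with T = 7: (1,7), (2,7), (3,7), (4,7), (5,7), (6,7), each with probability 1/48.
E[max(S, T) | T = 7] = (7 + 7 + 7 + 7 + 7 + 7) / 6 = 7.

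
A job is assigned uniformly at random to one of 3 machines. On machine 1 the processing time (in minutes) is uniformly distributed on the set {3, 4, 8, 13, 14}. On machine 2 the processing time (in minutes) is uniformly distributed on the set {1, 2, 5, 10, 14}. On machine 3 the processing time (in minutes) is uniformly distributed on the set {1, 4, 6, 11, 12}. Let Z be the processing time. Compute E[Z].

36/5

E[Z | machine 1] = (3+4+8+13+14)/5 = 42/5.
E[Z | machine 2] = (1+2+5+10+14)/5 = 32/5.
E[Z | machine 3] = (1+4+6+11+12)/5 = 34/5.
By the law of total expectation,
E[Z] = (1/3)·(42/5) + (1/3)·(32/5) + (1/3)·(34/5) = 36/5.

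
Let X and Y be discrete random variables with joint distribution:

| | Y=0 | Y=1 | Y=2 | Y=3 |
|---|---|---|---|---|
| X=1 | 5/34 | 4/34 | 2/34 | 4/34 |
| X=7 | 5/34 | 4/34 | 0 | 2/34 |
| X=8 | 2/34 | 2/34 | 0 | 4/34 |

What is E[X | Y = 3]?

5

P(Y = 3) = 5/17.
Σ X·P over the event = 1·(4/34) + 7·(2/34) + 8·(4/34) = 25/17.
E[X | Y = 3] = (25/17) / (5/17) = 5.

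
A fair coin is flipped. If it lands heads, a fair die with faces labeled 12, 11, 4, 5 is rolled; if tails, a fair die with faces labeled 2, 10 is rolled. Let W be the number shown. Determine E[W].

7

E[W | heads] = (12+11+4+5)/4 = 8.
E[W | tails] = (2+10)/2 = 6.
By the law of total expectation,
E[W] = (1/2)·(8) + (1/2)·(6) = 7.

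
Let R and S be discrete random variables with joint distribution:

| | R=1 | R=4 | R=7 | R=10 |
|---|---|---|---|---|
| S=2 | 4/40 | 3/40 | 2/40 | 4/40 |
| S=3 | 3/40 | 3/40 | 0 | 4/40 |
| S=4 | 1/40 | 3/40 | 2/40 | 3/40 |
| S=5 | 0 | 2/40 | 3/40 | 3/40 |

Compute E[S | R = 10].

47/14

P(R = 10) = 7/20.
Σ S·P over the event = 2·(4/40) + 3·(4/40) + 4·(3/40) + 5·(3/40) = 47/40.
E[S | R = 10] = (47/40) / (7/20) = 47/14.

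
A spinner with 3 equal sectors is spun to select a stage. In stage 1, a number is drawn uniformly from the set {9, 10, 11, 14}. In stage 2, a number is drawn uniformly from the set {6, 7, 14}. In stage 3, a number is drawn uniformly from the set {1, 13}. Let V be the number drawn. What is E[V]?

E[V | stage 1] = (9+10+11+14)/4 = 11.
E[V | stage 2] = (6+7+14)/3 = 9.
E[V | stage 3] = (1+13)/2 = 7.
E[V] = (1/3)·(11) + (1/3)·(9) + (1/3)·(7) = 9.

9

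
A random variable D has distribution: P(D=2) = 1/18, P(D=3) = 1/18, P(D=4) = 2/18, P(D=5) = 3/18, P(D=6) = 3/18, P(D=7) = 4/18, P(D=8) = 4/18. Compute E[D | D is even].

P(D is even) = 5/9.
Σ over the event: 2·1/18 + 4·1/9 + 6·1/6 + 8·2/9 = 10/3.
E[D | D is even] = (10/3) / (5/9) = 6.

6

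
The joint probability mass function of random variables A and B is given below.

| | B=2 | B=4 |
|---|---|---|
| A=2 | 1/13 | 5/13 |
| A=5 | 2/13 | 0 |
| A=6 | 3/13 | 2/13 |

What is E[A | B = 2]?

P(B = 2) = 6/13.
Σ A·P over the event = 2·(1/13) + 5·(2/13) + 6·(3/13) = 30/13.
E[A | B = 2] = (30/13) / (6/13) = 5.

5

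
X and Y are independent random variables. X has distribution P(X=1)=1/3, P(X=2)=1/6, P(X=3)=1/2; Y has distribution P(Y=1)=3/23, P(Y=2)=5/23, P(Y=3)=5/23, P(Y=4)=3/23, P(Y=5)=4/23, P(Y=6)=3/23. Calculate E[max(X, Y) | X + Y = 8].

26/5

P(X + Y = 8) = 5/46.
Summing max(X,Y)·P(x,y) over outcomes with X + Y = 8 gives 13/23.
E[max(X, Y) | X + Y = 8] = (13/23) / (5/46) = 26/5.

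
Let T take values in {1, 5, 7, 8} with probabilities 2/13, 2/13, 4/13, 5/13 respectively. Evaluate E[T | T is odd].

5

P(T is odd) = 8/13.
Σ over the event: 1·2/13 + 5·2/13 + 7·4/13 = 40/13.
E[T | T is odd] = (40/13) / (8/13) = 5.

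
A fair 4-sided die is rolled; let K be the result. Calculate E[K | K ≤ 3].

Given K ≤ 3, K is equally likely to be any of {1, 2, 3}.
E[K | K ≤ 3] = (1 + 2 + 3) / 3 = 2.

2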